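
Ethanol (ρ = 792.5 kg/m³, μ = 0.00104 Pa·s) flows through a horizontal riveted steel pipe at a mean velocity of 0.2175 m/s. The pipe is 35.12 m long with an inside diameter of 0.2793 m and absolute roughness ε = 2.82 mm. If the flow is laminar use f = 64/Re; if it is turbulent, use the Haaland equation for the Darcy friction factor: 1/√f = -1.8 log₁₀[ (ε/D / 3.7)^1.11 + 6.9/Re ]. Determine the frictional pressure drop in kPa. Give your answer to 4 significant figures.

Reynolds number Re = ρVD/μ = 792.5 · 0.2175 · 0.2793 / 0.00104 = 4.629e+04.
Re > 4000 → turbulent. Relative roughness ε/D = 0.00282/0.2793 = 0.0101. Haaland: 1/√f = -1.8 log₁₀[(0.0101/3.7)^1.11 + 6.9/4.629e+04] = -1.8 log₁₀[0.00143 + 0.000149] = 5.045, so f = 0.03929.
Darcy-Weisbach: ΔP = f(L/D)(ρV²/2) = 0.03929·(35.12/0.2793)·(792.5·0.2175²/2) = 0.03929·125.7·18.75 = 92.6 Pa.
ΔP = 92.6 Pa = 0.09260 kPa.

ΔP ≈ 0.09260 kPa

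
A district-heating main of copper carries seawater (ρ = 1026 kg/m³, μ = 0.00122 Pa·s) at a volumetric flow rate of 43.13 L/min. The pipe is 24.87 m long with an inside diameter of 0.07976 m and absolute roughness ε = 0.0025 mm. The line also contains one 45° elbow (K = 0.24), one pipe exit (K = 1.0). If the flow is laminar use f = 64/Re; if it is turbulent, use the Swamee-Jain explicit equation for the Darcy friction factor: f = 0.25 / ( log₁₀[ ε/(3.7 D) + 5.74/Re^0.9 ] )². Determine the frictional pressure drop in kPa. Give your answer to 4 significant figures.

Q = 43.13 L/min = 43.13/60000 = 0.0007188 m³/s.
Cross-sectional area A = πD²/4 = π(0.07976)²/4 = 0.004996 m²; mean velocity V = Q/A = 0.0007188/0.004996 = 0.1439 m/s.
Reynolds number Re = ρVD/μ = 1026 · 0.1439 · 0.07976 / 0.00122 = 9650.
Re > 4000 → turbulent. Relative roughness ε/D = 2.5e-06/0.07976 = 3.13e-05. Swamee-Jain: f = 0.25/(log₁₀[3.13e-05/3.7 + 5.74/9650^0.9])² = 0.25/(log₁₀[8.47e-06 + 0.00149])² = 0.25/(-2.825)² = 0.03133.
Total minor-loss coefficient ΣK = 1·0.24 + 1·1 = 1.24.
ΔP = [f·L/D + ΣK]·(ρV²/2) = [0.03133·24.87/0.07976 + 1.24]·(1026·0.1439²/2) = [9.77 + 1.24]·10.62 = 116.9 Pa.
ΔP = 116.9 Pa = 0.1169 kPa.

ΔP ≈ 0.1169 kPa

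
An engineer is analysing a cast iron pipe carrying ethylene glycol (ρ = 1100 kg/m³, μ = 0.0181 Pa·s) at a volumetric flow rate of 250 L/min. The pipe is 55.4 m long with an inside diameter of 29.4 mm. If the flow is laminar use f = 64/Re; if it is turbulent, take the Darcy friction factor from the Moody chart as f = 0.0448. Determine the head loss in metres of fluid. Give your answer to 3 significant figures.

h_f ≈ 162 m

Q = 250 L/min = 250/60000 = 0.004167 m³/s.
Cross-sectional area A = πD²/4 = π(0.0294)²/4 = 0.0006789 m²; mean velocity V = Q/A = 0.004167/0.0006789 = 6.138 m/s.
Reynolds number Re = ρVD/μ = 1100 · 6.138 · 0.0294 / 0.0181 = 1.097e+04.
Re > 4000 → turbulent; use the Moody-chart value f = 0.0448.
Darcy-Weisbach: ΔP = f(L/D)(ρV²/2) = 0.0448·(55.4/0.0294)·(1100·6.138²/2) = 0.0448·1884·2.072e+04 = 1.749e+06 Pa.
Head loss h_f = ΔP/(ρg) = 1.749e+06/(1100·9.81) = 162 m.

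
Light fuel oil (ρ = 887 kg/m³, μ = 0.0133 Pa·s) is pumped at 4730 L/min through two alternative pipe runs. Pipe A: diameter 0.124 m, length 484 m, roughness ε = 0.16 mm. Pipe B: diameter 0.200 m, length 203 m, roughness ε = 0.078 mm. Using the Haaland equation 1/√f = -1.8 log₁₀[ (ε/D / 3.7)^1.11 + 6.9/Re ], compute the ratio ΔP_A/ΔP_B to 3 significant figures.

ΔP_A/ΔP_B ≈ 26.7

Pipe A: V = Q/A = 0.07883/0.01208 = 6.528 m/s; Re = 5.398e+04; ε/D = 0.00129; Haaland → f = 0.0243; ΔP_A = f(L/D)(ρV²/2) = 1.793e+06 Pa.
Pipe B: V = Q/A = 0.07883/0.03142 = 2.509 m/s; Re = 3.347e+04; ε/D = 0.00039; Haaland → f = 0.02366; ΔP_B = f(L/D)(ρV²/2) = 6.708e+04 Pa.
ΔP_A/ΔP_B = 1.793e+06/6.708e+04 = 26.7.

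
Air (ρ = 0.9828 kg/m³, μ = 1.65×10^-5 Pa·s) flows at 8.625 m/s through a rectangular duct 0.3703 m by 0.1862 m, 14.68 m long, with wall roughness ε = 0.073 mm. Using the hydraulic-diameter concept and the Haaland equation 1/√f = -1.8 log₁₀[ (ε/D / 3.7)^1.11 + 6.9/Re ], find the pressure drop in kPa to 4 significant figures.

ΔP ≈ 0.04007 kPa

Hydraulic diameter D_h = 4A/P = 4·(0.3703·0.1862)/(2·(0.3703+0.1862)) = 0.2758/1.113 = 0.2478 m.
Re = ρVD_h/μ = 0.9828·8.625·0.2478/1.65e-05 = 1.273e+05.
ε/D_h = 7.3e-05/0.2478 = 0.000295; Haaland gives 1/√f = -1.8 log₁₀[2.82e-05+5.42e-05] = 7.351, so f = 0.0185.
ΔP = f(L/D_h)(ρV²/2) = 0.0185·14.68/0.2478·36.56 = 40.07 Pa.
ΔP = 0.04007 kPa.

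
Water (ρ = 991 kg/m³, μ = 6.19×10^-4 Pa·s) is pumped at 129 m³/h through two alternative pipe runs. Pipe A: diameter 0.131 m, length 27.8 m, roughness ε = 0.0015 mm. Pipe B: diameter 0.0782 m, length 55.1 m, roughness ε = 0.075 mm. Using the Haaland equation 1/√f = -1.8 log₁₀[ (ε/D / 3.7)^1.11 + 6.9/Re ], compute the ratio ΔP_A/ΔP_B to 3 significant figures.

ΔP_A/ΔP_B ≈ 0.0251

Pipe A: V = Q/A = 0.03583/0.01348 = 2.659 m/s; Re = 5.576e+05; ε/D = 1.15e-05; Haaland → f = 0.01295; ΔP_A = f(L/D)(ρV²/2) = 9627 Pa.
Pipe B: V = Q/A = 0.03583/0.004803 = 7.461 m/s; Re = 9.341e+05; ε/D = 0.000959; Haaland → f = 0.01977; ΔP_B = f(L/D)(ρV²/2) = 3.842e+05 Pa.
ΔP_A/ΔP_B = 9627/3.842e+05 = 0.0251.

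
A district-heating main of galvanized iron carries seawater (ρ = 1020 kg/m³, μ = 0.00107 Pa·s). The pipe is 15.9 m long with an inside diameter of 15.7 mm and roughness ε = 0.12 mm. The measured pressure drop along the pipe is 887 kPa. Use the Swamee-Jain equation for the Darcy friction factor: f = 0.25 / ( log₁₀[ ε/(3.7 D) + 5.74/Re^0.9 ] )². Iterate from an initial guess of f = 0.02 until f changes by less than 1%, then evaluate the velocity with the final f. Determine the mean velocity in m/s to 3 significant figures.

Rearranging Darcy-Weisbach: V = √(2·ΔP·D/(f·L·ρ)). With ε/D = 0.00012/0.0157 = 0.00764, iterate starting from f = 0.02:
  f = 0.02 → V = √(2·8.87e+05·0.0157/(0.02·15.9·1020)) = 9.266 m/s; Re = ρVD/μ = 1.387e+05; f → 0.0354
  f = 0.0354 → V = 6.965 m/s; Re = 1.042e+05; f → 0.03561
Converged (Δf/f < 1%). With the final f = 0.03561: V = √(2·8.87e+05·0.0157/(0.03561·15.9·1020)) = 6.945 m/s.

V ≈ 6.94 m/s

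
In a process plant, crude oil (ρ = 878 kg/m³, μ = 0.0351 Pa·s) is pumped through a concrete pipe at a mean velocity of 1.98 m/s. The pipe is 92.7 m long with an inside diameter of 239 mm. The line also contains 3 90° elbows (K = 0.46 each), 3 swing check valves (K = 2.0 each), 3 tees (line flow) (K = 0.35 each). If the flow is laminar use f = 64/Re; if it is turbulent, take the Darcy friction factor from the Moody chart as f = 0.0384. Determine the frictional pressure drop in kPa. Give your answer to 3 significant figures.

Reynolds number Re = ρVD/μ = 878 · 1.98 · 0.239 / 0.0351 = 1.184e+04.
Re > 4000 → turbulent; use the Moody-chart value f = 0.0384.
Total minor-loss coefficient ΣK = 3·0.46 + 3·2 + 3·0.35 = 8.43.
ΔP = [f·L/D + ΣK]·(ρV²/2) = [0.0384·92.7/0.239 + 8.43]·(878·1.98²/2) = [14.89 + 8.43]·1721 = 4.014e+04 Pa.
ΔP = 4.014e+04 Pa = 40.1 kPa.

ΔP ≈ 40.1 kPa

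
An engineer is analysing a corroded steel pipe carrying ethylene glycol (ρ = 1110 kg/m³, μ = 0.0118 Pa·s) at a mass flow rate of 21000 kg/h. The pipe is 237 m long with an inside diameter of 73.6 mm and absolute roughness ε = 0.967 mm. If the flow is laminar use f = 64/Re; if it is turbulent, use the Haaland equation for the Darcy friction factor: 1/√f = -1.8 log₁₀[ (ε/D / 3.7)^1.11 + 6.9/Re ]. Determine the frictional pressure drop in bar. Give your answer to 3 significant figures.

ΔP ≈ 1.28 bar

ṁ = 21000 kg/h = 21000/3600 = 5.833 kg/s.
A = πD²/4 = π(0.0736)²/4 = 0.004254 m²; mean velocity V = ṁ/(ρA) = 5.833/(1110 · 0.004254) = 1.235 m/s.
Reynolds number Re = ρVD/μ = 1110 · 1.235 · 0.0736 / 0.0118 = 8552.
Re > 4000 → turbulent. Relative roughness ε/D = 0.000967/0.0736 = 0.0131. Haaland: 1/√f = -1.8 log₁₀[(0.0131/3.7)^1.11 + 6.9/8552] = -1.8 log₁₀[0.00191 + 0.000807] = 4.619, so f = 0.04687.
Darcy-Weisbach: ΔP = f(L/D)(ρV²/2) = 0.04687·(237/0.0736)·(1110·1.235²/2) = 0.04687·3220·846.8 = 1.278e+05 Pa.
ΔP = 1.278e+05 Pa = 1.28 bar.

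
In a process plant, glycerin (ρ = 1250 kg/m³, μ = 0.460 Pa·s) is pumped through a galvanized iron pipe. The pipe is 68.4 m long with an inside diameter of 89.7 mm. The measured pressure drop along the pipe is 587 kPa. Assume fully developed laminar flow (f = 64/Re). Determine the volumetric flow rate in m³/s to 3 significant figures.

Q ≈ 0.0296 m³/s

For laminar flow, f = 64/Re with Re = ρVD/μ, so Darcy-Weisbach reduces to ΔP = 32μLV/D². Solving for V: V = ΔP·D²/(32μL) = 5.87e+05·(0.0897)²/(32·0.46·68.4) = 4.691 m/s.
Check: Re = ρVD/μ = 1250·4.691·0.0897/0.46 = 1143 < 2300, so the laminar assumption holds.
Q = V·A = 4.691·(π/4·0.0897²) = 0.02964 m³/s = 0.0296 m³/s.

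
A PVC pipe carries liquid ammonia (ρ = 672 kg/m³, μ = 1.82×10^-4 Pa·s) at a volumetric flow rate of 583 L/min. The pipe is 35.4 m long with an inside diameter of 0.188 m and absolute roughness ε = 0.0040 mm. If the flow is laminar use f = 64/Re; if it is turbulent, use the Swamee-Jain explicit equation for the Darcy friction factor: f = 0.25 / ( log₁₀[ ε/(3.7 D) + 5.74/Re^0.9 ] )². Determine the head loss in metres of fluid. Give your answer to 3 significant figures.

h_f ≈ 0.0178 m

Q = 583 L/min = 583/60000 = 0.009717 m³/s.
Cross-sectional area A = πD²/4 = π(0.188)²/4 = 0.02776 m²; mean velocity V = Q/A = 0.009717/0.02776 = 0.35 m/s.
Reynolds number Re = ρVD/μ = 672 · 0.35 · 0.188 / 0.000182 = 2.43e+05.
Re > 4000 → turbulent. Relative roughness ε/D = 4e-06/0.188 = 2.13e-05. Swamee-Jain: f = 0.25/(log₁₀[2.13e-05/3.7 + 5.74/2.43e+05^0.9])² = 0.25/(log₁₀[5.75e-06 + 8.16e-05])² = 0.25/(-4.059)² = 0.01518.
Darcy-Weisbach: ΔP = f(L/D)(ρV²/2) = 0.01518·(35.4/0.188)·(672·0.35²/2) = 0.01518·188.3·41.17 = 117.7 Pa.
Head loss h_f = ΔP/(ρg) = 117.7/(672·9.81) = 0.0178 m.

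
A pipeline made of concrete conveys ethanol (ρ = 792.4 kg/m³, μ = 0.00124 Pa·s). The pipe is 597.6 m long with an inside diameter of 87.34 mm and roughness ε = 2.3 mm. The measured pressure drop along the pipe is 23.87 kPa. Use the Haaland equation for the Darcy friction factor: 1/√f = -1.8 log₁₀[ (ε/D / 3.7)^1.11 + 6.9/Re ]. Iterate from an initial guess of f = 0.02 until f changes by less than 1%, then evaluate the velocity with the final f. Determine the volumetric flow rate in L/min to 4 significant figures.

Q ≈ 142.8 L/min

Rearranging Darcy-Weisbach: V = √(2·ΔP·D/(f·L·ρ)). With ε/D = 0.0023/0.08734 = 0.0263, iterate starting from f = 0.02:
  f = 0.02 → V = √(2·2.387e+04·0.08734/(0.02·597.6·792.4)) = 0.6635 m/s; Re = ρVD/μ = 3.703e+04; f → 0.05519
  f = 0.05519 → V = 0.3994 m/s; Re = 2.229e+04; f → 0.05577
  f = 0.05577 → V = 0.3974 m/s; Re = 2.218e+04; f → 0.05577
Converged (Δf/f < 1%). With the final f = 0.05577: V = √(2·2.387e+04·0.08734/(0.05577·597.6·792.4)) = 0.3973 m/s.
Q = V·A = 0.3973·(π/4·0.08734²) = 0.002381 m³/s = 142.8 L/min.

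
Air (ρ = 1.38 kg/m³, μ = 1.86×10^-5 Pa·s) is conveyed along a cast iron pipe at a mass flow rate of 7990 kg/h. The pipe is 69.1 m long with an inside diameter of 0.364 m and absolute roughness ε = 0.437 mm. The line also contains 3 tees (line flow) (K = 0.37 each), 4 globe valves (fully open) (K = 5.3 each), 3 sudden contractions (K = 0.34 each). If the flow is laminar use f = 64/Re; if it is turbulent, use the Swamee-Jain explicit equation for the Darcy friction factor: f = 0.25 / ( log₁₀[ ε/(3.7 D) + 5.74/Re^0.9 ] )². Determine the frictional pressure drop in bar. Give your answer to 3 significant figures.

ΔP ≈ 0.0451 bar

ṁ = 7990 kg/h = 7990/3600 = 2.219 kg/s.
A = πD²/4 = π(0.364)²/4 = 0.1041 m²; mean velocity V = ṁ/(ρA) = 2.219/(1.38 · 0.1041) = 15.46 m/s.
Reynolds number Re = ρVD/μ = 1.38 · 15.46 · 0.364 / 1.86e-05 = 4.174e+05.
Re > 4000 → turbulent. Relative roughness ε/D = 0.000437/0.364 = 0.0012. Swamee-Jain: f = 0.25/(log₁₀[0.0012/3.7 + 5.74/4.174e+05^0.9])² = 0.25/(log₁₀[0.000324 + 5.02e-05])² = 0.25/(-3.426)² = 0.02129.
Total minor-loss coefficient ΣK = 3·0.37 + 4·5.3 + 3·0.34 = 23.3.
ΔP = [f·L/D + ΣK]·(ρV²/2) = [0.02129·69.1/0.364 + 23.3]·(1.38·15.46²/2) = [4.042 + 23.3]·164.8 = 4511 Pa.
ΔP = 4511 Pa = 0.0451 bar.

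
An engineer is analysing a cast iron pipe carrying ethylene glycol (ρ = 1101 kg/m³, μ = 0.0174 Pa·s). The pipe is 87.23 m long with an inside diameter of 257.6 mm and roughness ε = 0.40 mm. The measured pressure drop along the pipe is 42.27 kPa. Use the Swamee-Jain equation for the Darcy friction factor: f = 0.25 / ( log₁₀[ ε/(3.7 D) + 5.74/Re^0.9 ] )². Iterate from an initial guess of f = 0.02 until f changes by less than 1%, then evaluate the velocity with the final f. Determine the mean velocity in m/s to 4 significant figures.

Rearranging Darcy-Weisbach: V = √(2·ΔP·D/(f·L·ρ)). With ε/D = 0.0004/0.2576 = 0.00155, iterate starting from f = 0.02:
  f = 0.02 → V = √(2·4.227e+04·0.2576/(0.02·87.23·1101)) = 3.367 m/s; Re = ρVD/μ = 5.488e+04; f → 0.02542
  f = 0.02542 → V = 2.987 m/s; Re = 4.868e+04; f → 0.02576
  f = 0.02576 → V = 2.967 m/s; Re = 4.836e+04; f → 0.02578
Converged (Δf/f < 1%). With the final f = 0.02578: V = √(2·4.227e+04·0.2576/(0.02578·87.23·1101)) = 2.966 m/s.

V ≈ 2.966 m/s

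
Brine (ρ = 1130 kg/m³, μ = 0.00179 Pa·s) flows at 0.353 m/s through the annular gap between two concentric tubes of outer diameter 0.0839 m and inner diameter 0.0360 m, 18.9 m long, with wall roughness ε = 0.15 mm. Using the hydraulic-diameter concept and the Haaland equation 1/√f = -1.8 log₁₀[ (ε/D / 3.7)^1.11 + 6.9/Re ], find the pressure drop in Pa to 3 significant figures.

Hydraulic diameter D_h = 4A/P = D_o - D_i = 0.0839 - 0.036 = 0.0479 m.
Re = ρVD_h/μ = 1130·0.353·0.0479/0.00179 = 1.067e+04.
ε/D_h = 0.00015/0.0479 = 0.00313; Haaland gives 1/√f = -1.8 log₁₀[0.000389+0.000646] = 5.373, so f = 0.03464.
ΔP = f(L/D_h)(ρV²/2) = 0.03464·18.9/0.0479·70.4 = 962.2 Pa.

ΔP ≈ 962 Pa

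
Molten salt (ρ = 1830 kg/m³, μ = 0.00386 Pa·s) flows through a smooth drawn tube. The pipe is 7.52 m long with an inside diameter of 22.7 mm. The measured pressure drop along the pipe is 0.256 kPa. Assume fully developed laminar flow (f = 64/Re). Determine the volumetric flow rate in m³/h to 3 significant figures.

Q ≈ 0.207 m³/h

For laminar flow, f = 64/Re with Re = ρVD/μ, so Darcy-Weisbach reduces to ΔP = 32μLV/D². Solving for V: V = ΔP·D²/(32μL) = 256·(0.0227)²/(32·0.00386·7.52) = 0.142 m/s.
Check: Re = ρVD/μ = 1830·0.142·0.0227/0.00386 = 1528 < 2300, so the laminar assumption holds.
Q = V·A = 0.142·(π/4·0.0227²) = 5.747e-05 m³/s = 0.207 m³/h.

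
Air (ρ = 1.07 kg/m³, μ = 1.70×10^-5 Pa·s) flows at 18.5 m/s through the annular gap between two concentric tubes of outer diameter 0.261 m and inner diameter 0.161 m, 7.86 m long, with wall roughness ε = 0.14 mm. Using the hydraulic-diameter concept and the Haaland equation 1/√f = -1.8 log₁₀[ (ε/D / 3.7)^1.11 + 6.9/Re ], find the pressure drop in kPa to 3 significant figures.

Hydraulic diameter D_h = 4A/P = D_o - D_i = 0.261 - 0.161 = 0.1 m.
Re = ρVD_h/μ = 1.07·18.5·0.1/1.7e-05 = 1.164e+05.
ε/D_h = 0.00014/0.1 = 0.0014; Haaland gives 1/√f = -1.8 log₁₀[0.000159+5.93e-05] = 6.59, so f = 0.02303.
ΔP = f(L/D_h)(ρV²/2) = 0.02303·7.86/0.1·183.1 = 331.4 Pa.
ΔP = 0.331 kPa.

ΔP ≈ 0.331 kPa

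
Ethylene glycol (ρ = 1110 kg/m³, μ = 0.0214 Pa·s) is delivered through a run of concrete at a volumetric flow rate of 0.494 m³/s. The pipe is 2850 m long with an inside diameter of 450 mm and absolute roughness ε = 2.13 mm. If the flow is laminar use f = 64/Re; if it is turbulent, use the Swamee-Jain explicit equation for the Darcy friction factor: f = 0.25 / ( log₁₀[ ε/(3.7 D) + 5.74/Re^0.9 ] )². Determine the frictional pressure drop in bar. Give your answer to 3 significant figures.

Cross-sectional area A = πD²/4 = π(0.45)²/4 = 0.159 m²; mean velocity V = Q/A = 0.494/0.159 = 3.106 m/s.
Reynolds number Re = ρVD/μ = 1110 · 3.106 · 0.45 / 0.0214 = 7.25e+04.
Re > 4000 → turbulent. Relative roughness ε/D = 0.00213/0.45 = 0.00473. Swamee-Jain: f = 0.25/(log₁₀[0.00473/3.7 + 5.74/7.25e+04^0.9])² = 0.25/(log₁₀[0.00128 + 0.000242])² = 0.25/(-2.818)² = 0.03149.
Darcy-Weisbach: ΔP = f(L/D)(ρV²/2) = 0.03149·(2850/0.45)·(1110·3.106²/2) = 0.03149·6333·5354 = 1.068e+06 Pa.
ΔP = 1.068e+06 Pa = 10.7 bar.

ΔP ≈ 10.7 bar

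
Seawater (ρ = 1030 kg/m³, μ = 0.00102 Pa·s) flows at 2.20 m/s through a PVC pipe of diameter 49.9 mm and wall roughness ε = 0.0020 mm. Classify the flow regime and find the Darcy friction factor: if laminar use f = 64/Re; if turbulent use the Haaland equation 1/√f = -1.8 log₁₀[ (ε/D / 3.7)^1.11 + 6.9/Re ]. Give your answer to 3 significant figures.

f ≈ 0.0176

Re = ρVD/μ = 1030·2.2·0.0499/0.00102 = 1.109e+05.
Re > 4000 → turbulent. ε/D = 2e-06/0.0499 = 4.01e-05; Haaland: 1/√f = -1.8 log₁₀[3.08e-06 + 6.22e-05] = 7.533, so f = 0.01762.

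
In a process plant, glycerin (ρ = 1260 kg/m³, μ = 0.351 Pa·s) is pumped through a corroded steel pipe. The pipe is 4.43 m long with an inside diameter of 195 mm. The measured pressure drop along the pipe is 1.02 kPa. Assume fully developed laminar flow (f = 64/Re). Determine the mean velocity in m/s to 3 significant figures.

V ≈ 0.779 m/s

For laminar flow, f = 64/Re with Re = ρVD/μ, so Darcy-Weisbach reduces to ΔP = 32μLV/D². Solving for V: V = ΔP·D²/(32μL) = 1020·(0.195)²/(32·0.351·4.43) = 0.7795 m/s.
Check: Re = ρVD/μ = 1260·0.7795·0.195/0.351 = 545.6 < 2300, so the laminar assumption holds.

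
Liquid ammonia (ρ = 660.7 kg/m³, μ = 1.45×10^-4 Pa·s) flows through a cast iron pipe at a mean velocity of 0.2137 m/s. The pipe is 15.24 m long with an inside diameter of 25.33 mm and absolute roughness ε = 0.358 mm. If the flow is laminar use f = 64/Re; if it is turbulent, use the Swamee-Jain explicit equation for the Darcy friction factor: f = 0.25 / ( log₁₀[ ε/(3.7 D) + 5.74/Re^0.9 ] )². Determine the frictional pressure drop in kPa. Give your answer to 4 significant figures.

Reynolds number Re = ρVD/μ = 660.7 · 0.2137 · 0.02533 / 0.000145 = 2.466e+04.
Re > 4000 → turbulent. Relative roughness ε/D = 0.000358/0.02533 = 0.0141. Swamee-Jain: f = 0.25/(log₁₀[0.0141/3.7 + 5.74/2.466e+04^0.9])² = 0.25/(log₁₀[0.00382 + 0.00064])² = 0.25/(-2.351)² = 0.04524.
Darcy-Weisbach: ΔP = f(L/D)(ρV²/2) = 0.04524·(15.24/0.02533)·(660.7·0.2137²/2) = 0.04524·601.7·15.09 = 410.7 Pa.
ΔP = 410.7 Pa = 0.4107 kPa.

ΔP ≈ 0.4107 kPa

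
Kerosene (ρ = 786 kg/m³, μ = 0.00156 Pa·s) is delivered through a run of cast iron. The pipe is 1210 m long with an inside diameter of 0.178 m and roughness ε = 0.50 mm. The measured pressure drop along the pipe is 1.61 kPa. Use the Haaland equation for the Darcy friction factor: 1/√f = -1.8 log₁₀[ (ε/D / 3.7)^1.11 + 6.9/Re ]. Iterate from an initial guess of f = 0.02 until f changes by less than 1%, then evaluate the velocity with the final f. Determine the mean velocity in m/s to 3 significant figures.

V ≈ 0.134 m/s

Rearranging Darcy-Weisbach: V = √(2·ΔP·D/(f·L·ρ)). With ε/D = 0.0005/0.178 = 0.00281, iterate starting from f = 0.02:
  f = 0.02 → V = √(2·1610·0.178/(0.02·1210·786)) = 0.1736 m/s; Re = ρVD/μ = 1.557e+04; f → 0.03204
  f = 0.03204 → V = 0.1371 m/s; Re = 1.23e+04; f → 0.03333
  f = 0.03333 → V = 0.1345 m/s; Re = 1.206e+04; f → 0.03345
Converged (Δf/f < 1%). With the final f = 0.03345: V = √(2·1610·0.178/(0.03345·1210·786)) = 0.1342 m/s.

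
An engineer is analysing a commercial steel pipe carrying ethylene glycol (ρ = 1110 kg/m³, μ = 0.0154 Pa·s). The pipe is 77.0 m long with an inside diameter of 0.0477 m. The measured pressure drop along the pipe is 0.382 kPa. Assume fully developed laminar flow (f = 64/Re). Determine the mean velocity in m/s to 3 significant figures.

For laminar flow, f = 64/Re with Re = ρVD/μ, so Darcy-Weisbach reduces to ΔP = 32μLV/D². Solving for V: V = ΔP·D²/(32μL) = 382·(0.0477)²/(32·0.0154·77) = 0.02291 m/s.
Check: Re = ρVD/μ = 1110·0.02291·0.0477/0.0154 = 78.75 < 2300, so the laminar assumption holds.

V ≈ 0.0229 m/s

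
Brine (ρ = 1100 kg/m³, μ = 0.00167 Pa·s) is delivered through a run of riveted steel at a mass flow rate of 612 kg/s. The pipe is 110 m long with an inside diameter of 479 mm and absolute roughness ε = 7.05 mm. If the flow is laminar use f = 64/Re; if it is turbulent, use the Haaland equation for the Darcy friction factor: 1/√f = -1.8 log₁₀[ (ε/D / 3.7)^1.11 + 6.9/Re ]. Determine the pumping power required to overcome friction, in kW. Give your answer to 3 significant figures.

A = πD²/4 = π(0.479)²/4 = 0.1802 m²; mean velocity V = ṁ/(ρA) = 612/(1100 · 0.1802) = 3.087 m/s.
Reynolds number Re = ρVD/μ = 1100 · 3.087 · 0.479 / 0.00167 = 9.741e+05.
Re > 4000 → turbulent. Relative roughness ε/D = 0.00705/0.479 = 0.0147. Haaland: 1/√f = -1.8 log₁₀[(0.0147/3.7)^1.11 + 6.9/9.741e+05] = -1.8 log₁₀[0.00217 + 7.08e-06] = 4.793, so f = 0.04352.
Darcy-Weisbach: ΔP = f(L/D)(ρV²/2) = 0.04352·(110/0.479)·(1100·3.087²/2) = 0.04352·229.6·5243 = 5.24e+04 Pa.
Q = ṁ/ρ = 612/1100 = 0.5564 m³/s.
Pumping power P = QΔP = 0.5564·5.24e+04 = 29150 W = 29.2 kW.

P ≈ 29.2 kW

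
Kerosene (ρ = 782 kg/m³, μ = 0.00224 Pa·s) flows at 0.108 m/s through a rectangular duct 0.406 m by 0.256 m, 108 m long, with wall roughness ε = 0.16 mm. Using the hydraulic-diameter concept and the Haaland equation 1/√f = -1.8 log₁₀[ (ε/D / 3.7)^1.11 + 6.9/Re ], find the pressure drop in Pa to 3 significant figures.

ΔP ≈ 47.4 Pa

Hydraulic diameter D_h = 4A/P = 4·(0.406·0.256)/(2·(0.406+0.256)) = 0.4157/1.324 = 0.314 m.
Re = ρVD_h/μ = 782·0.108·0.314/0.00224 = 1.184e+04.
ε/D_h = 0.00016/0.314 = 0.00051; Haaland gives 1/√f = -1.8 log₁₀[5.18e-05+0.000583] = 5.755, so f = 0.03019.
ΔP = f(L/D_h)(ρV²/2) = 0.03019·108/0.314·4.561 = 47.35 Pa.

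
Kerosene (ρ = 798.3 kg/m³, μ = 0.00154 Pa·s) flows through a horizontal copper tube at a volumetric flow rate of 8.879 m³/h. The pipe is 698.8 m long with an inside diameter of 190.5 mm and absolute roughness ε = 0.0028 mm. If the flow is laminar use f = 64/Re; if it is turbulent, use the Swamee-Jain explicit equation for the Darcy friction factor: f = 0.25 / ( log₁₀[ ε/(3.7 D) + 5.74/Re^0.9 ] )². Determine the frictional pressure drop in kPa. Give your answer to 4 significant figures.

ΔP ≈ 0.3550 kPa

Q = 8.879 m³/h = 8.879/3600 = 0.002466 m³/s.
Cross-sectional area A = πD²/4 = π(0.1905)²/4 = 0.0285 m²; mean velocity V = Q/A = 0.002466/0.0285 = 0.08653 m/s.
Reynolds number Re = ρVD/μ = 798.3 · 0.08653 · 0.1905 / 0.00154 = 8545.
Re > 4000 → turbulent. Relative roughness ε/D = 2.8e-06/0.1905 = 1.47e-05. Swamee-Jain: f = 0.25/(log₁₀[1.47e-05/3.7 + 5.74/8545^0.9])² = 0.25/(log₁₀[3.97e-06 + 0.00166])² = 0.25/(-2.779)² = 0.03238.
Darcy-Weisbach: ΔP = f(L/D)(ρV²/2) = 0.03238·(698.8/0.1905)·(798.3·0.08653²/2) = 0.03238·3668·2.989 = 355 Pa.
ΔP = 355 Pa = 0.3550 kPa.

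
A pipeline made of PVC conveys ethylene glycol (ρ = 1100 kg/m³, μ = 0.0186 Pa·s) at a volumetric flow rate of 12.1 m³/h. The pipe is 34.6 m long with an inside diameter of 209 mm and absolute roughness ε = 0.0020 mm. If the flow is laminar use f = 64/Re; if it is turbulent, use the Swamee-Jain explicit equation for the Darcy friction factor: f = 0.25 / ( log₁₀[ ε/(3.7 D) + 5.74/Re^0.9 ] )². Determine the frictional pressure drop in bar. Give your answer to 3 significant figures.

Q = 12.1 m³/h = 12.1/3600 = 0.003361 m³/s.
Cross-sectional area A = πD²/4 = π(0.209)²/4 = 0.03431 m²; mean velocity V = Q/A = 0.003361/0.03431 = 0.09797 m/s.
Reynolds number Re = ρVD/μ = 1100 · 0.09797 · 0.209 / 0.0186 = 1211.
Re < 2300 → laminar flow, so f = 64/Re = 64/1211 = 0.05285 (the turbulent correlation is not needed).
Darcy-Weisbach: ΔP = f(L/D)(ρV²/2) = 0.05285·(34.6/0.209)·(1100·0.09797²/2) = 0.05285·165.6·5.279 = 46.19 Pa.
ΔP = 46.19 Pa = 4.62×10^-4 bar.

ΔP ≈ 4.62×10^-4 bar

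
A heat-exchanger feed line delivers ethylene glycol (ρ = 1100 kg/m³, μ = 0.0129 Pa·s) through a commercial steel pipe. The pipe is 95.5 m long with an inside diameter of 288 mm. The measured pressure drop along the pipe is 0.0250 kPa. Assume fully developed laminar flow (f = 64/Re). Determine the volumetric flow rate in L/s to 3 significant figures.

Q ≈ 3.43 L/s

For laminar flow, f = 64/Re with Re = ρVD/μ, so Darcy-Weisbach reduces to ΔP = 32μLV/D². Solving for V: V = ΔP·D²/(32μL) = 25·(0.288)²/(32·0.0129·95.5) = 0.0526 m/s.
Check: Re = ρVD/μ = 1100·0.0526·0.288/0.0129 = 1292 < 2300, so the laminar assumption holds.
Q = V·A = 0.0526·(π/4·0.288²) = 0.003427 m³/s = 3.43 L/s.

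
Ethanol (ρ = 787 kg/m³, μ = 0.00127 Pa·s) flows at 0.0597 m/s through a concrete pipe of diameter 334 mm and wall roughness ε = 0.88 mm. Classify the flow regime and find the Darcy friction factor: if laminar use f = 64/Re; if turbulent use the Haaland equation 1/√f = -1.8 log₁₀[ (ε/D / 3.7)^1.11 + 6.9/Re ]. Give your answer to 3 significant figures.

Re = ρVD/μ = 787·0.0597·0.334/0.00127 = 1.236e+04.
Re > 4000 → turbulent. ε/D = 0.00088/0.334 = 0.00263; Haaland: 1/√f = -1.8 log₁₀[0.000321 + 0.000558] = 5.501, so f = 0.03305.

f ≈ 0.0331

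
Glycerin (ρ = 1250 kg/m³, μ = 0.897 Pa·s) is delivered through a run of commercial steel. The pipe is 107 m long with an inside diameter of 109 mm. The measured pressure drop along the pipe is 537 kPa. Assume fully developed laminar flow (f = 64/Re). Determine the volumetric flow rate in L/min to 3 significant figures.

For laminar flow, f = 64/Re with Re = ρVD/μ, so Darcy-Weisbach reduces to ΔP = 32μLV/D². Solving for V: V = ΔP·D²/(32μL) = 5.37e+05·(0.109)²/(32·0.897·107) = 2.077 m/s.
Check: Re = ρVD/μ = 1250·2.077·0.109/0.897 = 315.5 < 2300, so the laminar assumption holds.
Q = V·A = 2.077·(π/4·0.109²) = 0.01938 m³/s = 1160 L/min.

Q ≈ 1160 L/min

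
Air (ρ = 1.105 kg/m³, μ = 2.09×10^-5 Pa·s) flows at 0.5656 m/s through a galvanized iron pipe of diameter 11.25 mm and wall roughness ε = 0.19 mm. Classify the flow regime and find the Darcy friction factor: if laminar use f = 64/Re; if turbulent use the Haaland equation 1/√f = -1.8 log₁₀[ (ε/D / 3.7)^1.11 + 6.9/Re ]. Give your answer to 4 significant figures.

f ≈ 0.1902

Re = ρVD/μ = 1.105·0.5656·0.01125/2.09e-05 = 336.4.
Re < 2300 → laminar, so f = 64/Re = 0.1902 (roughness is irrelevant in laminar flow).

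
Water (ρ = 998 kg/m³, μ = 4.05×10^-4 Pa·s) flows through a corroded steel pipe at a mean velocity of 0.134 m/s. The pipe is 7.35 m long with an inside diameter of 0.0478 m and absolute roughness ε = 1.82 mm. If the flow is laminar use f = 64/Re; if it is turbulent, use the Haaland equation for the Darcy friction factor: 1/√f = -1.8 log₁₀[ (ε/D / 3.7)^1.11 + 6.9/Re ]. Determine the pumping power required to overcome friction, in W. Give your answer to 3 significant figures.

Reynolds number Re = ρVD/μ = 998 · 0.134 · 0.0478 / 0.000405 = 1.578e+04.
Re > 4000 → turbulent. Relative roughness ε/D = 0.00182/0.0478 = 0.0381. Haaland: 1/√f = -1.8 log₁₀[(0.0381/3.7)^1.11 + 6.9/1.578e+04] = -1.8 log₁₀[0.00622 + 0.000437] = 3.918, so f = 0.06514.
Darcy-Weisbach: ΔP = f(L/D)(ρV²/2) = 0.06514·(7.35/0.0478)·(998·0.134²/2) = 0.06514·153.8·8.96 = 89.75 Pa.
Q = V·A = 0.134·0.001795 = 0.0002405 m³/s.
Pumping power P = QΔP = 0.0002405·89.75 = 0.02158 W = 0.0216 W.

P ≈ 0.0216 W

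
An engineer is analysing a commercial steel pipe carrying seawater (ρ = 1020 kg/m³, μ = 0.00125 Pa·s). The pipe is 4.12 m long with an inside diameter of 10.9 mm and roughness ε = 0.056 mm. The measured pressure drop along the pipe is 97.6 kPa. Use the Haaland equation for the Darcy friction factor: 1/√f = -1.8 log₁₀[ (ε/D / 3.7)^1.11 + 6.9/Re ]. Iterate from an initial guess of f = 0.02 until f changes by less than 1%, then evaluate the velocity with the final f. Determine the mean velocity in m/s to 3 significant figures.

Rearranging Darcy-Weisbach: V = √(2·ΔP·D/(f·L·ρ)). With ε/D = 5.6e-05/0.0109 = 0.00514, iterate starting from f = 0.02:
  f = 0.02 → V = √(2·9.76e+04·0.0109/(0.02·4.12·1020)) = 5.031 m/s; Re = ρVD/μ = 4.475e+04; f → 0.03249
  f = 0.03249 → V = 3.948 m/s; Re = 3.511e+04; f → 0.03295
  f = 0.03295 → V = 3.92 m/s; Re = 3.487e+04; f → 0.03297
Converged (Δf/f < 1%). With the final f = 0.03297: V = √(2·9.76e+04·0.0109/(0.03297·4.12·1020)) = 3.919 m/s.

V ≈ 3.92 m/s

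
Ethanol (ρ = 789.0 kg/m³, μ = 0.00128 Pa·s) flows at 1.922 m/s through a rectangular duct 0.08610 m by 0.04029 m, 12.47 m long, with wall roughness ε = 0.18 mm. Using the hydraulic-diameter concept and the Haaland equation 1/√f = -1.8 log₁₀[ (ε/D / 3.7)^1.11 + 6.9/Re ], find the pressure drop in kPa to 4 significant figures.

Hydraulic diameter D_h = 4A/P = 4·(0.0861·0.04029)/(2·(0.0861+0.04029)) = 0.01388/0.2528 = 0.05489 m.
Re = ρVD_h/μ = 789·1.922·0.05489/0.00128 = 6.503e+04.
ε/D_h = 0.00018/0.05489 = 0.00328; Haaland gives 1/√f = -1.8 log₁₀[0.000409+0.000106] = 5.919, so f = 0.02855.
ΔP = f(L/D_h)(ρV²/2) = 0.02855·12.47/0.05489·1457 = 9451 Pa.
ΔP = 9.451 kPa.

ΔP ≈ 9.451 kPa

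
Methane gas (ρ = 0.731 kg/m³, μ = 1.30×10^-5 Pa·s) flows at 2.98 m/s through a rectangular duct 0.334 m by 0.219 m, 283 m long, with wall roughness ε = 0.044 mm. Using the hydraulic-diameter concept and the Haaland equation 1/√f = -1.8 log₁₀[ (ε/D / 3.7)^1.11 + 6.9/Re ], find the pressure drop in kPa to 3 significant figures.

Hydraulic diameter D_h = 4A/P = 4·(0.334·0.219)/(2·(0.334+0.219)) = 0.2926/1.106 = 0.2645 m.
Re = ρVD_h/μ = 0.731·2.98·0.2645/1.3e-05 = 4.433e+04.
ε/D_h = 4.4e-05/0.2645 = 0.000166; Haaland gives 1/√f = -1.8 log₁₀[1.49e-05+0.000156] = 6.782, so f = 0.02174.
ΔP = f(L/D_h)(ρV²/2) = 0.02174·283/0.2645·3.246 = 75.48 Pa.
ΔP = 0.0755 kPa.

ΔP ≈ 0.0755 kPa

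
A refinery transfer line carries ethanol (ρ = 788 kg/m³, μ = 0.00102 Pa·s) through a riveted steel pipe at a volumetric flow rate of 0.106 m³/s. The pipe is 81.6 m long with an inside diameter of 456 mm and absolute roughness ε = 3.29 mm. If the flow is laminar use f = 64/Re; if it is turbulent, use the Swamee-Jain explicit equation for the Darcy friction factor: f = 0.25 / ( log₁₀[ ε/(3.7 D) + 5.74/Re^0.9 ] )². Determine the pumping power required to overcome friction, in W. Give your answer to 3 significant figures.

P ≈ 109 W

Cross-sectional area A = πD²/4 = π(0.456)²/4 = 0.1633 m²; mean velocity V = Q/A = 0.106/0.1633 = 0.6491 m/s.
Reynolds number Re = ρVD/μ = 788 · 0.6491 · 0.456 / 0.00102 = 2.287e+05.
Re > 4000 → turbulent. Relative roughness ε/D = 0.00329/0.456 = 0.00721. Swamee-Jain: f = 0.25/(log₁₀[0.00721/3.7 + 5.74/2.287e+05^0.9])² = 0.25/(log₁₀[0.00195 + 8.62e-05])² = 0.25/(-2.691)² = 0.03452.
Darcy-Weisbach: ΔP = f(L/D)(ρV²/2) = 0.03452·(81.6/0.456)·(788·0.6491²/2) = 0.03452·178.9·166 = 1025 Pa.
Pumping power P = QΔP = 0.106·1025 = 108.7 W = 109 W.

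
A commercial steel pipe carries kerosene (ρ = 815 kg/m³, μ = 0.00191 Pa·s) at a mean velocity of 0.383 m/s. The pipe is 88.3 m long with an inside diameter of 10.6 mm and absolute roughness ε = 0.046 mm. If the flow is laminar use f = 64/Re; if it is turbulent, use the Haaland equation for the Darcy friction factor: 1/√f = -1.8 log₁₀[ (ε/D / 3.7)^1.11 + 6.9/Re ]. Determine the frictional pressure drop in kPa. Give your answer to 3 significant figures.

Reynolds number Re = ρVD/μ = 815 · 0.383 · 0.0106 / 0.00191 = 1732.
Re < 2300 → laminar flow, so f = 64/Re = 64/1732 = 0.03694 (the turbulent correlation is not needed).
Darcy-Weisbach: ΔP = f(L/D)(ρV²/2) = 0.03694·(88.3/0.0106)·(815·0.383²/2) = 0.03694·8330·59.78 = 1.84e+04 Pa.
ΔP = 1.84e+04 Pa = 18.4 kPa.

ΔP ≈ 18.4 kPa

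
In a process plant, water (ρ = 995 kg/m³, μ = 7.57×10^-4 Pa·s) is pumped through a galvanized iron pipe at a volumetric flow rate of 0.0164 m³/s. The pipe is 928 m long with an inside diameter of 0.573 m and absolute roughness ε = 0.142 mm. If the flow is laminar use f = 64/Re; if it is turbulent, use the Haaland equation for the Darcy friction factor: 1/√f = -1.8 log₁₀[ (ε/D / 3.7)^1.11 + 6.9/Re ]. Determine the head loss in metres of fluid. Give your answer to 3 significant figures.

h_f ≈ 0.00723 m

Cross-sectional area A = πD²/4 = π(0.573)²/4 = 0.2579 m²; mean velocity V = Q/A = 0.0164/0.2579 = 0.0636 m/s.
Reynolds number Re = ρVD/μ = 995 · 0.0636 · 0.573 / 0.000757 = 4.79e+04.
Re > 4000 → turbulent. Relative roughness ε/D = 0.000142/0.573 = 0.000248. Haaland: 1/√f = -1.8 log₁₀[(0.000248/3.7)^1.11 + 6.9/4.79e+04] = -1.8 log₁₀[2.33e-05 + 0.000144] = 6.798, so f = 0.02164.
Darcy-Weisbach: ΔP = f(L/D)(ρV²/2) = 0.02164·(928/0.573)·(995·0.0636²/2) = 0.02164·1620·2.012 = 70.53 Pa.
Head loss h_f = ΔP/(ρg) = 70.53/(995·9.81) = 0.00723 m.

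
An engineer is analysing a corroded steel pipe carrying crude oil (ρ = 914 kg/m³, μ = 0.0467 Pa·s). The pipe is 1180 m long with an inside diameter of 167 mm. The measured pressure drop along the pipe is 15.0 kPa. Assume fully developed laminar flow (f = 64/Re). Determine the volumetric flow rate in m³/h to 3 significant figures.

Q ≈ 18.7 m³/h

For laminar flow, f = 64/Re with Re = ρVD/μ, so Darcy-Weisbach reduces to ΔP = 32μLV/D². Solving for V: V = ΔP·D²/(32μL) = 1.5e+04·(0.167)²/(32·0.0467·1180) = 0.2372 m/s.
Check: Re = ρVD/μ = 914·0.2372·0.167/0.0467 = 775.4 < 2300, so the laminar assumption holds.
Q = V·A = 0.2372·(π/4·0.167²) = 0.005196 m³/s = 18.7 m³/h.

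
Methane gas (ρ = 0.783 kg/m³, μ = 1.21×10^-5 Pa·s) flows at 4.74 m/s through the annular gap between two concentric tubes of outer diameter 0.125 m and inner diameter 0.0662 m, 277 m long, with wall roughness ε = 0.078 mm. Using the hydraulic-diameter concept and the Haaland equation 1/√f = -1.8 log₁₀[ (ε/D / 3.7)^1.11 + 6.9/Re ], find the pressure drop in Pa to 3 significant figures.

Hydraulic diameter D_h = 4A/P = D_o - D_i = 0.125 - 0.0662 = 0.0588 m.
Re = ρVD_h/μ = 0.783·4.74·0.0588/1.21e-05 = 1.804e+04.
ε/D_h = 7.8e-05/0.0588 = 0.00133; Haaland gives 1/√f = -1.8 log₁₀[0.00015+0.000383] = 5.893, so f = 0.0288.
ΔP = f(L/D_h)(ρV²/2) = 0.0288·277/0.0588·8.796 = 1193 Pa.

ΔP ≈ 1190 Pa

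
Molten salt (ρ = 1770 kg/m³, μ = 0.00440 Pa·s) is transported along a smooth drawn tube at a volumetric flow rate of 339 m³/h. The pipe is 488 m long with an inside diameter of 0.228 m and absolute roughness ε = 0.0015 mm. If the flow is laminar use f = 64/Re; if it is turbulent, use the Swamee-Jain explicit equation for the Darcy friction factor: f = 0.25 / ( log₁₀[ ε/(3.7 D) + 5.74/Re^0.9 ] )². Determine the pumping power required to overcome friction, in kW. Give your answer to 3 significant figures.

P ≈ 14.6 kW

Q = 339 m³/h = 339/3600 = 0.09417 m³/s.
Cross-sectional area A = πD²/4 = π(0.228)²/4 = 0.04083 m²; mean velocity V = Q/A = 0.09417/0.04083 = 2.306 m/s.
Reynolds number Re = ρVD/μ = 1770 · 2.306 · 0.228 / 0.0044 = 2.115e+05.
Re > 4000 → turbulent. Relative roughness ε/D = 1.5e-06/0.228 = 6.58e-06. Swamee-Jain: f = 0.25/(log₁₀[6.58e-06/3.7 + 5.74/2.115e+05^0.9])² = 0.25/(log₁₀[1.78e-06 + 9.25e-05])² = 0.25/(-4.026)² = 0.01543.
Darcy-Weisbach: ΔP = f(L/D)(ρV²/2) = 0.01543·(488/0.228)·(1770·2.306²/2) = 0.01543·2140·4708 = 1.554e+05 Pa.
Pumping power P = QΔP = 0.09417·1.554e+05 = 14640 W = 14.6 kW.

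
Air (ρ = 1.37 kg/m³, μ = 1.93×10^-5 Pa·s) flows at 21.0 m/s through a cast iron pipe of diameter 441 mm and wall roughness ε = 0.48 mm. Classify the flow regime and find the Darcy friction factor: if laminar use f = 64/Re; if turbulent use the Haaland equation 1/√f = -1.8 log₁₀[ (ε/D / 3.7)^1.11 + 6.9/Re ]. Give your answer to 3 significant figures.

Re = ρVD/μ = 1.37·21·0.441/1.93e-05 = 6.574e+05.
Re > 4000 → turbulent. ε/D = 0.00048/0.441 = 0.00109; Haaland: 1/√f = -1.8 log₁₀[0.00012 + 1.05e-05] = 6.99, so f = 0.02046.

f ≈ 0.0205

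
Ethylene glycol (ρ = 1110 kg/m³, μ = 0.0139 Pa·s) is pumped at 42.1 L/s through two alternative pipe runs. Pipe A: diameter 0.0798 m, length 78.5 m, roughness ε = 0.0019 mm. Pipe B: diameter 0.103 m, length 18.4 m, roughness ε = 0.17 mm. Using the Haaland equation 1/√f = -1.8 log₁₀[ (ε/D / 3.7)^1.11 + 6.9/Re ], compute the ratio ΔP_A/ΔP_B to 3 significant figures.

Pipe A: V = Q/A = 0.0421/0.005001 = 8.418 m/s; Re = 5.364e+04; ε/D = 2.38e-05; Haaland → f = 0.02045; ΔP_A = f(L/D)(ρV²/2) = 7.911e+05 Pa.
Pipe B: V = Q/A = 0.0421/0.008332 = 5.053 m/s; Re = 4.156e+04; ε/D = 0.00165; Haaland → f = 0.02597; ΔP_B = f(L/D)(ρV²/2) = 6.573e+04 Pa.
ΔP_A/ΔP_B = 7.911e+05/6.573e+04 = 12.0.

ΔP_A/ΔP_B ≈ 12.0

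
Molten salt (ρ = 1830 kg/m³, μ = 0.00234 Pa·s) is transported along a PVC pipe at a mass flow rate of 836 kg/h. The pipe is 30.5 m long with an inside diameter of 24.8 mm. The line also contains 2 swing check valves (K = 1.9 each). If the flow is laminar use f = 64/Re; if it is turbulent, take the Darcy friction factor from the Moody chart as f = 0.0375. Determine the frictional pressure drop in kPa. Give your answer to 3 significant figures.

ΔP ≈ 3.15 kPa

ṁ = 836 kg/h = 836/3600 = 0.2322 kg/s.
A = πD²/4 = π(0.0248)²/4 = 0.0004831 m²; mean velocity V = ṁ/(ρA) = 0.2322/(1830 · 0.0004831) = 0.2627 m/s.
Reynolds number Re = ρVD/μ = 1830 · 0.2627 · 0.0248 / 0.00234 = 5095.
Re > 4000 → turbulent; use the Moody-chart value f = 0.0375.
Total minor-loss coefficient ΣK = 2·1.9 = 3.8.
ΔP = [f·L/D + ΣK]·(ρV²/2) = [0.0375·30.5/0.0248 + 3.8]·(1830·0.2627²/2) = [46.12 + 3.8]·63.15 = 3152 Pa.
ΔP = 3152 Pa = 3.15 kPa.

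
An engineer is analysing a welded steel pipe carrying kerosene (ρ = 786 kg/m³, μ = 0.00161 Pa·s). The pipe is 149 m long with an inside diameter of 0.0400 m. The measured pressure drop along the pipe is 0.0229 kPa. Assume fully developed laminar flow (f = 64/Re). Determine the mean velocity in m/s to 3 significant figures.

V ≈ 0.00477 m/s

For laminar flow, f = 64/Re with Re = ρVD/μ, so Darcy-Weisbach reduces to ΔP = 32μLV/D². Solving for V: V = ΔP·D²/(32μL) = 22.9·(0.04)²/(32·0.00161·149) = 0.004773 m/s.
Check: Re = ρVD/μ = 786·0.004773·0.04/0.00161 = 93.21 < 2300, so the laminar assumption holds.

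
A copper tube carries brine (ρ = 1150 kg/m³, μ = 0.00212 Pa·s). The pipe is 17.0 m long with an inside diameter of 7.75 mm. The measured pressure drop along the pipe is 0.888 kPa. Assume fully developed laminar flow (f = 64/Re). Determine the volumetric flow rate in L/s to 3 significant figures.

Q ≈ 0.00218 L/s

For laminar flow, f = 64/Re with Re = ρVD/μ, so Darcy-Weisbach reduces to ΔP = 32μLV/D². Solving for V: V = ΔP·D²/(32μL) = 888·(0.00775)²/(32·0.00212·17) = 0.04625 m/s.
Check: Re = ρVD/μ = 1150·0.04625·0.00775/0.00212 = 194.4 < 2300, so the laminar assumption holds.
Q = V·A = 0.04625·(π/4·0.00775²) = 2.182e-06 m³/s = 0.00218 L/s.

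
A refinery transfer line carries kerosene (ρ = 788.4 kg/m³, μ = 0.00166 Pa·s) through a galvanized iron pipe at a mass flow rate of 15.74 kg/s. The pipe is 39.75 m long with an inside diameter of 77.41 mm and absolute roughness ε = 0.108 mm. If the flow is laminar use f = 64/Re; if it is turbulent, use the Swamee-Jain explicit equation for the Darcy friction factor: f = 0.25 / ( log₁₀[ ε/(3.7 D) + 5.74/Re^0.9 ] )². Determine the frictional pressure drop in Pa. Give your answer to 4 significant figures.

A = πD²/4 = π(0.07741)²/4 = 0.004706 m²; mean velocity V = ṁ/(ρA) = 15.74/(788.4 · 0.004706) = 4.242 m/s.
Reynolds number Re = ρVD/μ = 788.4 · 4.242 · 0.07741 / 0.00166 = 1.56e+05.
Re > 4000 → turbulent. Relative roughness ε/D = 0.000108/0.07741 = 0.0014. Swamee-Jain: f = 0.25/(log₁₀[0.0014/3.7 + 5.74/1.56e+05^0.9])² = 0.25/(log₁₀[0.000377 + 0.000122])² = 0.25/(-3.302)² = 0.02293.
Darcy-Weisbach: ΔP = f(L/D)(ρV²/2) = 0.02293·(39.75/0.07741)·(788.4·4.242²/2) = 0.02293·513.5·7094 = 8.351e+04 Pa.

ΔP ≈ 83510 Pa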